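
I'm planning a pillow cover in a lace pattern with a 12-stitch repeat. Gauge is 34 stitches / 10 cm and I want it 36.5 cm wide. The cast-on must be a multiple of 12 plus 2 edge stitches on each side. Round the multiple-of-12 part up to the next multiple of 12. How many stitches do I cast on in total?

34 / 10 = 3.4 sts per cm.
36.5 × 3.4 = 124.10 sts.
Less 4 edge sts → 120.10 for the repeat.
Next multiple of 12: 132.
Add back 4 edge sts → 136.

136 stitches.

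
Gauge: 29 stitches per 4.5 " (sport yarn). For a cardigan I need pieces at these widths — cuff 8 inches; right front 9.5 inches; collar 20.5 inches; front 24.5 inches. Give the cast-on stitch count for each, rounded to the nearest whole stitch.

cuff 52; right front 61; collar 132; front 158.

Rate = 29/4.5 = 6.444 sts per in.
cuff: 8 × 6.444 = 51.56 → 52.
right front: 9.5 × 6.444 = 61.22 → 61.
collar: 20.5 × 6.444 = 132.11 → 132.
front: 24.5 × 6.444 = 157.89 → 158.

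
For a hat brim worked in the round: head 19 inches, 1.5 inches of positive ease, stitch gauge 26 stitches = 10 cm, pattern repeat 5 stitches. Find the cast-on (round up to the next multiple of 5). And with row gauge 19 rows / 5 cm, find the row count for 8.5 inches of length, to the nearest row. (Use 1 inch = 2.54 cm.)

Cast on 140 stitches; work 82 rows.

Finished = 19 + 1.5 = 20.5 inches.
20.5 inches × 2.54 = 52.07 cm.
26/10 = 2.6 sts per cm; 52.07 × 2.6 = 135.38 sts.
Next multiple of 5 → 140.
8.5 inches = 21.59 cm; × 3.8 = 82.04 → 82 rows.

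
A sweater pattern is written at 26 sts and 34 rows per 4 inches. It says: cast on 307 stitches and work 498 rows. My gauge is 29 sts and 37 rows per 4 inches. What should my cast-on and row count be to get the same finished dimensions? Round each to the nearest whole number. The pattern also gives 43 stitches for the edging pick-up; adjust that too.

Stitches: 307 × 29/26 = 342.42 → 342.
Rows: 498 × 37/34 = 541.94 → 542.
edging pick-up: 43 × 29/26 = 47.96 → 48.

Cast on 342 stitches; work 542 rows; edging pick-up 48 stitches.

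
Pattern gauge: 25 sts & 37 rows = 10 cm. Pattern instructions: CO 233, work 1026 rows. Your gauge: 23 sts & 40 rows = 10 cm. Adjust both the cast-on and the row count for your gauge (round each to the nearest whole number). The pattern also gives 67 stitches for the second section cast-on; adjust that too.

Stitches: 233 × 23/25 = 214.36 → 214.
Rows: 1026 × 40/37 = 1109.19 → 1109.
second section cast-on: 67 × 23/25 = 61.64 → 62.

Cast on 214 stitches; work 1109 rows; second section cast-on 62 stitches.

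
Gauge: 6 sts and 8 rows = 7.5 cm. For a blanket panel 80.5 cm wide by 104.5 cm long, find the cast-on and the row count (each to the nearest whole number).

Cast on 64 stitches and work 111 rows.

Stitch gauge = 6/7.5 = 0.8 sts/cm; 80.5 × 0.8 = 64.40 → 64 sts.
Row gauge = 8/7.5 = 1.067 rows/cm; 104.5 × 1.067 = 111.47 → 111 rows.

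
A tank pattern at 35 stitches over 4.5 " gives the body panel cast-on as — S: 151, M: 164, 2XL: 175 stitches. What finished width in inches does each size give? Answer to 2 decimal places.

35/4.5 = 7.778 sts per in.
S: 151 / 7.778 = 19.414 → 19.41 in.
M: 164 / 7.778 = 21.086 → 21.09 in.
2XL: 175 / 7.778 = 22.500 → 22.50 in.

S 19.41 inches; M 21.09 inches; 2XL 22.50 inches.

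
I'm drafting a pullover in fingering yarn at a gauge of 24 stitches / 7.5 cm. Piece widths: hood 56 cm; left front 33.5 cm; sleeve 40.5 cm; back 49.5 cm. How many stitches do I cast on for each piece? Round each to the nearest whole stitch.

hood 179; left front 107; sleeve 130; back 158.

Rate = 24/7.5 = 3.2 sts per cm.
hood: 56 × 3.2 = 179.20 → 179.
left front: 33.5 × 3.2 = 107.20 → 107.
sleeve: 40.5 × 3.2 = 129.60 → 130.
back: 49.5 × 3.2 = 158.40 → 158.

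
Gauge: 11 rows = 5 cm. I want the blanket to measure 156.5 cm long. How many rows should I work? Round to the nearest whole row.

11 rows / 5 cm = 2.2 rows per cm.
156.5 × 2.2 = 344.30 rows.
Round to nearest → 344.

Work 344 rows.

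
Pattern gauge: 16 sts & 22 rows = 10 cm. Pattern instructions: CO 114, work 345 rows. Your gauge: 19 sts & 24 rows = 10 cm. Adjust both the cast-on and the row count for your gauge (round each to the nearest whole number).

Cast on 135 stitches; work 376 rows.

Stitches: 114 × 19/16 = 135.38 → 135.
Rows: 345 × 24/22 = 376.36 → 376.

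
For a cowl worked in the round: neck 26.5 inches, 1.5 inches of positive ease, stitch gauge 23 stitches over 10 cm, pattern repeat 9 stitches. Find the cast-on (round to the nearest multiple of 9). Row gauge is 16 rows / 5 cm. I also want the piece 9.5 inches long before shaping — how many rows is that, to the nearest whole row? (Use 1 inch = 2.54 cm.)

Cast on 162 stitches; work 77 rows.

Finished = 26.5 + 1.5 = 28 inches.
28 inches × 2.54 = 71.12 cm.
23/10 = 2.3 sts per cm; 71.12 × 2.3 = 163.58 sts.
Nearest multiple of 9 → 162.
9.5 inches = 24.13 cm; × 3.2 = 77.22 → 77 rows.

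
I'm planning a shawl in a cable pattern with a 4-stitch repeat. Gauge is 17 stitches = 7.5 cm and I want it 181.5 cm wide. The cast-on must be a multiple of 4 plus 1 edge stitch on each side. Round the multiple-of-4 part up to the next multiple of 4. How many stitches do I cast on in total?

17 / 7.5 = 2.267 sts per cm.
181.5 × 2.267 = 411.40 sts.
Less 2 edge sts → 409.40 for the repeat.
Next multiple of 4: 412.
Add back 2 edge sts → 414.

Cast on 414 stitches.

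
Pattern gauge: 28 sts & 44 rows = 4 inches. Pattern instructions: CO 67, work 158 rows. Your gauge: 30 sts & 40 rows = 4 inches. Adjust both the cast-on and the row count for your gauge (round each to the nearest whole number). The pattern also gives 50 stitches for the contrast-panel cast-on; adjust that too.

Cast on 72 stitches; work 144 rows; contrast-panel cast-on 54 stitches.

Stitches: 67 × 30/28 = 71.79 → 72.
Rows: 158 × 40/44 = 143.64 → 144.
contrast-panel cast-on: 50 × 30/28 = 53.57 → 54.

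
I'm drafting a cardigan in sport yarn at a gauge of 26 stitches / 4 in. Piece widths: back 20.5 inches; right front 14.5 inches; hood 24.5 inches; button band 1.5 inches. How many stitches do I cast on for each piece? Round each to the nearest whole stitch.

Rate = 26/4 = 6.5 sts per in.
back: 20.5 × 6.5 = 133.25 → 133.
right front: 14.5 × 6.5 = 94.25 → 94.
hood: 24.5 × 6.5 = 159.25 → 159.
button band: 1.5 × 6.5 = 9.75 → 10.

back 133; right front 94; hood 159; button band 10.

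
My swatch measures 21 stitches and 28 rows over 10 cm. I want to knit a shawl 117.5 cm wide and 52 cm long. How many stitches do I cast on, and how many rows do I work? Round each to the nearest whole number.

Cast on 247 stitches and work 146 rows.

Stitch gauge = 21/10 = 2.1 sts/cm; 117.5 × 2.1 = 246.75 → 247 sts.
Row gauge = 28/10 = 2.8 rows/cm; 52 × 2.8 = 145.60 → 146 rows.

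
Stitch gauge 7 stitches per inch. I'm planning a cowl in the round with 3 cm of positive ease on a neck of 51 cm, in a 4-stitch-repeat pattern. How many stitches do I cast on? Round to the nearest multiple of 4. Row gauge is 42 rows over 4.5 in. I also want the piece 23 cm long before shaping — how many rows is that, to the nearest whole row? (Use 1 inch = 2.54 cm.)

Finished = 51 + 3 = 54 cm.
54 cm × 1/2.54 = 21.26 inches.
7/1 = 7 sts per in; 21.26 × 7 = 148.82 sts.
Nearest multiple of 4 → 148.
23 cm = 9.06 inches; × 9.333 = 84.51 → 85 rows.

Cast on 148 stitches; work 85 rows.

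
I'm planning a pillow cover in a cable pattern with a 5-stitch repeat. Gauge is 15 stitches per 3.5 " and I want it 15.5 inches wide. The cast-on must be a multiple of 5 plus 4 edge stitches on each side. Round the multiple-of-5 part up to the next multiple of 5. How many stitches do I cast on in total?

CO 68 sts.

15 / 3.5 = 4.286 sts per inch.
15.5 × 4.286 = 66.43 sts.
Less 8 edge sts → 58.43 for the repeat.
Next multiple of 5: 60.
Add back 8 edge sts → 68.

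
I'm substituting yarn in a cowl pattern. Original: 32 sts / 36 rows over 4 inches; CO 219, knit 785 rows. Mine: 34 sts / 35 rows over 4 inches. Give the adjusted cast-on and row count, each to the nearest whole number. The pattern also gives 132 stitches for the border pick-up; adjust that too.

Stitches: 219 × 34/32 = 232.69 → 233.
Rows: 785 × 35/36 = 763.19 → 763.
border pick-up: 132 × 34/32 = 140.25 → 140.

Cast on 233 stitches; work 763 rows; border pick-up 140 stitches.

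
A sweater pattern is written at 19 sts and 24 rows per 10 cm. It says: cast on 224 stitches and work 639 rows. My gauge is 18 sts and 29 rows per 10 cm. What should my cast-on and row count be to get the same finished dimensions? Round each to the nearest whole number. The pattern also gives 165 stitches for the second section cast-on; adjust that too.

Stitches: 224 × 18/19 = 212.21 → 212.
Rows: 639 × 29/24 = 772.12 → 772.
second section cast-on: 165 × 18/19 = 156.32 → 156.

Cast on 212 stitches; work 772 rows; second section cast-on 156 stitches.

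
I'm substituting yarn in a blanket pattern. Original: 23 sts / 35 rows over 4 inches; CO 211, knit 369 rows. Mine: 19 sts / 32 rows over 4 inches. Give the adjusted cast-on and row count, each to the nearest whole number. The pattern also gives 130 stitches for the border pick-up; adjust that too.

Stitches: 211 × 19/23 = 174.30 → 174.
Rows: 369 × 32/35 = 337.37 → 337.
border pick-up: 130 × 19/23 = 107.39 → 107.

Cast on 174 stitches; work 337 rows; border pick-up 107 stitches.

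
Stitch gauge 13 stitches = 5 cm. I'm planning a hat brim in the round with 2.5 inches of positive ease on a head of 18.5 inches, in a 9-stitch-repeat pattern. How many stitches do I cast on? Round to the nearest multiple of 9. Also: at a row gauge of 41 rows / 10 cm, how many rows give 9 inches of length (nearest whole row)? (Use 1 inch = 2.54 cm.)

Cast on 135 stitches; work 94 rows.

Finished = 18.5 + 2.5 = 21 inches.
21 inches × 2.54 = 53.34 cm.
13/5 = 2.6 sts per cm; 53.34 × 2.6 = 138.68 sts.
Nearest multiple of 9 → 135.
9 inches = 22.86 cm; × 4.1 = 93.73 → 94 rows.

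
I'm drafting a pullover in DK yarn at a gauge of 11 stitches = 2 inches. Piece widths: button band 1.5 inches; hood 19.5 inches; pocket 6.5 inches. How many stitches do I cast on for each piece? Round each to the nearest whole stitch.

button band 8; hood 107; pocket 36.

Rate = 11/2 = 5.5 sts per in.
button band: 1.5 × 5.5 = 8.25 → 8.
hood: 19.5 × 5.5 = 107.25 → 107.
pocket: 6.5 × 5.5 = 35.75 → 36.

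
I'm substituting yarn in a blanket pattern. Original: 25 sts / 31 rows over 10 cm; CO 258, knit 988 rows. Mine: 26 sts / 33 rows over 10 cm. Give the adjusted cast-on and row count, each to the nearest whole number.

Cast on 268 stitches; work 1052 rows.

Stitches: 258 × 26/25 = 268.32 → 268.
Rows: 988 × 33/31 = 1051.74 → 1052.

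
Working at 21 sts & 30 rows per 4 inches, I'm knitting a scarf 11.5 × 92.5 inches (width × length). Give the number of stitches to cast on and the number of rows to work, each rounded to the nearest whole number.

Cast on 60 stitches and work 694 rows.

Stitch gauge = 21/4 = 5.25 sts/in; 11.5 × 5.25 = 60.38 → 60 sts.
Row gauge = 30/4 = 7.5 rows/in; 92.5 × 7.5 = 693.75 → 694 rows.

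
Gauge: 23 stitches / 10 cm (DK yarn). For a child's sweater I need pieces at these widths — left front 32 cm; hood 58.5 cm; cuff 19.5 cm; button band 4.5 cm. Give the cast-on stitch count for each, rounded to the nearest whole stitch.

left front 74; hood 135; cuff 45; button band 10.

Rate = 23/10 = 2.3 sts per cm.
left front: 32 × 2.3 = 73.60 → 74.
hood: 58.5 × 2.3 = 134.55 → 135.
cuff: 19.5 × 2.3 = 44.85 → 45.
button band: 4.5 × 2.3 = 10.35 → 10.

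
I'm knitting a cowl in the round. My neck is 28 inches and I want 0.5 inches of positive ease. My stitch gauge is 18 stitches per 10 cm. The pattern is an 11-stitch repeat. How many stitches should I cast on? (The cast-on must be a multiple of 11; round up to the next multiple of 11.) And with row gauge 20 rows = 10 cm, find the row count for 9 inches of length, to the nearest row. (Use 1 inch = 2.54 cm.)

Finished = 28 + 0.5 = 28.5 inches.
28.5 inches × 2.54 = 72.39 cm.
18/10 = 1.8 sts per cm; 72.39 × 1.8 = 130.30 sts.
Next multiple of 11 → 132.
9 inches = 22.86 cm; × 2 = 45.72 → 46 rows.

Cast on 132 stitches; work 46 rows.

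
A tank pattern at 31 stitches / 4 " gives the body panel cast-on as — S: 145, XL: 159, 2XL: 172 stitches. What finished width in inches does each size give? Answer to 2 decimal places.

31/4 = 7.75 sts per in.
S: 145 / 7.75 = 18.710 → 18.71 in.
XL: 159 / 7.75 = 20.516 → 20.52 in.
2XL: 172 / 7.75 = 22.194 → 22.19 in.

S 18.71 inches; XL 20.52 inches; 2XL 22.19 inches.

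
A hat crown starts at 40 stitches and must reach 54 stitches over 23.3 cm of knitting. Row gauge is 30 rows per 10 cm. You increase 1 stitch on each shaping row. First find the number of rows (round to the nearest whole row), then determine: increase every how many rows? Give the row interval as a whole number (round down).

Rows = 23.3 × 3 = 69.9 → 70 rows.
Stitches to add: 14 → 14 shaping rows (at 1 st each).
70 / 14 = 5.00 → every 5 rows.

Increase every 5th row.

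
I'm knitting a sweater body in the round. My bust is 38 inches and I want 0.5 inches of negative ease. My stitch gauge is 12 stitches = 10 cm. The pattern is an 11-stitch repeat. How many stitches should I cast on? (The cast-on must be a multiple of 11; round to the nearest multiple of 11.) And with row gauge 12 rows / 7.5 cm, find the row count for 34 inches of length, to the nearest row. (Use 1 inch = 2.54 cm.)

Cast on 110 stitches; work 138 rows.

Finished = 38 − 0.5 = 37.5 inches.
37.5 inches × 2.54 = 95.25 cm.
12/10 = 1.2 sts per cm; 95.25 × 1.2 = 114.30 sts.
Nearest multiple of 11 → 110.
34 inches = 86.36 cm; × 1.6 = 138.18 → 138 rows.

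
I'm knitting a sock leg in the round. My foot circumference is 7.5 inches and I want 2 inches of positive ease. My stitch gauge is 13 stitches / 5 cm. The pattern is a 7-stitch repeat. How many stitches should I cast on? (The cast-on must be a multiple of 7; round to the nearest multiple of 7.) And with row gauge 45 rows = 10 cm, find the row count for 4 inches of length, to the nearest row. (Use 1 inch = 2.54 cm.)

Finished = 7.5 + 2 = 9.5 inches.
9.5 inches × 2.54 = 24.13 cm.
13/5 = 2.6 sts per cm; 24.13 × 2.6 = 62.74 sts.
Nearest multiple of 7 → 63.
4 inches = 10.16 cm; × 4.5 = 45.72 → 46 rows.

Cast on 63 stitches; work 46 rows.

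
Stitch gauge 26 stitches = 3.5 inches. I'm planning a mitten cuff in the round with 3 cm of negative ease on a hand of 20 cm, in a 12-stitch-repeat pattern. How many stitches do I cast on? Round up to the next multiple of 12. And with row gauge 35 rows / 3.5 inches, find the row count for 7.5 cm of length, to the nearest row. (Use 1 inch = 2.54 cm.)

Finished = 20 − 3 = 17 cm.
17 cm × 1/2.54 = 6.69 inches.
26/3.5 = 7.429 sts per in; 6.69 × 7.429 = 49.72 sts.
Next multiple of 12 → 60.
7.5 cm = 2.95 inches; × 10 = 29.53 → 30 rows.

Cast on 60 stitches; work 30 rows.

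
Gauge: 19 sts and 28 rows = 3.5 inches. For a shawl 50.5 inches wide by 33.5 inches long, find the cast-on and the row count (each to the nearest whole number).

Cast on 274 stitches and work 268 rows.

Stitch gauge = 19/3.5 = 5.429 sts/in; 50.5 × 5.429 = 274.14 → 274 sts.
Row gauge = 28/3.5 = 8 rows/in; 33.5 × 8 = 268.00 → 268 rows.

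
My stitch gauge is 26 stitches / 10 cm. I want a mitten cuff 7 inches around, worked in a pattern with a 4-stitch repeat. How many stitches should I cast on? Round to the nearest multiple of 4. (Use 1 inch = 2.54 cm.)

48 stitches.

7 in = 7 × 2.54 = 17.78 cm.
26 / 10 = 2.6 sts/cm.
17.78 × 2.6 = 46.23 sts.
→ 48.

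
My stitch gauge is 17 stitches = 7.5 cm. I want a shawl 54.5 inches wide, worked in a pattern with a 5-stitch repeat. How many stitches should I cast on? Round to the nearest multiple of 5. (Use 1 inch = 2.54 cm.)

54.5 in = 54.5 × 2.54 = 138.43 cm.
17 / 7.5 = 2.267 sts/cm.
138.43 × 2.267 = 313.77 sts.
→ 315.

Cast on 315 stitches.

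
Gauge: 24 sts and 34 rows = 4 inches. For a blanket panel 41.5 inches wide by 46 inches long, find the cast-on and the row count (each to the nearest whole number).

Stitch gauge = 24/4 = 6 sts/in; 41.5 × 6 = 249.00 → 249 sts.
Row gauge = 34/4 = 8.5 rows/in; 46 × 8.5 = 391.00 → 391 rows.

Cast on 249 stitches and work 391 rows.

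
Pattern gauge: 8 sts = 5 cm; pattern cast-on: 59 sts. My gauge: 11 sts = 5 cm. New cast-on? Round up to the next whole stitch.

CO 82 sts.

Scale factor = 11 / 8 = 1.375.
59 × 11 / 8 = 81.12 sts.
→ 82 sts.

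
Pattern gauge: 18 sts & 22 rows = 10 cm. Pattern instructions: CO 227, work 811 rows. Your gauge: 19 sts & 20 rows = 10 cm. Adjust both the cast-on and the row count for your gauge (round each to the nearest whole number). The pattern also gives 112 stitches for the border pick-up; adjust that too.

Stitches: 227 × 19/18 = 239.61 → 240.
Rows: 811 × 20/22 = 737.27 → 737.
border pick-up: 112 × 19/18 = 118.22 → 118.

Cast on 240 stitches; work 737 rows; border pick-up 118 stitches.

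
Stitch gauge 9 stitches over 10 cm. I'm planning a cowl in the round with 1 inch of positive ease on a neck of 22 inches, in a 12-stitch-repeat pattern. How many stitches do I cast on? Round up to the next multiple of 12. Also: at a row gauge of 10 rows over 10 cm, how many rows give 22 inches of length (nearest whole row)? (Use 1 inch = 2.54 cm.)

Cast on 60 stitches; work 56 rows.

Finished = 22 + 1 = 23 inches.
23 inches × 2.54 = 58.42 cm.
9/10 = 0.9 sts per cm; 58.42 × 0.9 = 52.58 sts.
Next multiple of 12 → 60.
22 inches = 55.88 cm; × 1 = 55.88 → 56 rows.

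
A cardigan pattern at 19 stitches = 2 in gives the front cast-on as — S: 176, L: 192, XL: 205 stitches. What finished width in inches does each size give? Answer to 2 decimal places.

19/2 = 9.5 sts per in.
S: 176 / 9.5 = 18.526 → 18.53 in.
L: 192 / 9.5 = 20.211 → 20.21 in.
XL: 205 / 9.5 = 21.579 → 21.58 in.

S 18.53 inches; L 20.21 inches; XL 21.58 inches.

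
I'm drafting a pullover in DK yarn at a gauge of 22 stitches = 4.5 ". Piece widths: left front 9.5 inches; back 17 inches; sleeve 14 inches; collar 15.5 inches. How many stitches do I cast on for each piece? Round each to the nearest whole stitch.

left front 46; back 83; sleeve 68; collar 76.

Rate = 22/4.5 = 4.889 sts per in.
left front: 9.5 × 4.889 = 46.44 → 46.
back: 17 × 4.889 = 83.11 → 83.
sleeve: 14 × 4.889 = 68.44 → 68.
collar: 15.5 × 4.889 = 75.78 → 76.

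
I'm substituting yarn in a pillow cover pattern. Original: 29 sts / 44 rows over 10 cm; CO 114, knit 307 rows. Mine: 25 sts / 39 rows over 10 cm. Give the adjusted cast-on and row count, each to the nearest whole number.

Cast on 98 stitches; work 272 rows.

Stitches: 114 × 25/29 = 98.28 → 98.
Rows: 307 × 39/44 = 272.11 → 272.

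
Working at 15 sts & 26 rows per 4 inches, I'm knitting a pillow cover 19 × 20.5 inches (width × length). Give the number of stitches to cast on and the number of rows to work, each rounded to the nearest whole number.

Cast on 71 stitches and work 133 rows.

Stitch gauge = 15/4 = 3.75 sts/in; 19 × 3.75 = 71.25 → 71 sts.
Row gauge = 26/4 = 6.5 rows/in; 20.5 × 6.5 = 133.25 → 133 rows.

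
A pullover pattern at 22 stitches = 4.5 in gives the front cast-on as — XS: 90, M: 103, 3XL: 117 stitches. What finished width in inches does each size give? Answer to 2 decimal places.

XS 18.41 inches; M 21.07 inches; 3XL 23.93 inches.

22/4.5 = 4.889 sts per in.
XS: 90 / 4.889 = 18.409 → 18.41 in.
M: 103 / 4.889 = 21.068 → 21.07 in.
3XL: 117 / 4.889 = 23.932 → 23.93 in.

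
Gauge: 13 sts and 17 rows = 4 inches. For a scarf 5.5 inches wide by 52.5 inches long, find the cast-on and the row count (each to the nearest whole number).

Stitch gauge = 13/4 = 3.25 sts/in; 5.5 × 3.25 = 17.88 → 18 sts.
Row gauge = 17/4 = 4.25 rows/in; 52.5 × 4.25 = 223.12 → 223 rows.

Cast on 18 stitches and work 223 rows.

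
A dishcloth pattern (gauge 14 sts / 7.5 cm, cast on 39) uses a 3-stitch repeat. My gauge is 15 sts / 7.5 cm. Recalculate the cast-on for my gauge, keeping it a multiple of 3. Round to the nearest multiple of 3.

39 × 15 / 14 = 41.79.
Nearest multiple of 3: 42.

42 stitches.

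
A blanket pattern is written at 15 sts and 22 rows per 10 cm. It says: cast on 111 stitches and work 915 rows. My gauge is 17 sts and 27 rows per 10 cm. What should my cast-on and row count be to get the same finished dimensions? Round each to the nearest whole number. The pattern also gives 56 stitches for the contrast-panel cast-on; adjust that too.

Stitches: 111 × 17/15 = 125.80 → 126.
Rows: 915 × 27/22 = 1122.95 → 1123.
contrast-panel cast-on: 56 × 17/15 = 63.47 → 63.

Cast on 126 stitches; work 1123 rows; contrast-panel cast-on 63 stitches.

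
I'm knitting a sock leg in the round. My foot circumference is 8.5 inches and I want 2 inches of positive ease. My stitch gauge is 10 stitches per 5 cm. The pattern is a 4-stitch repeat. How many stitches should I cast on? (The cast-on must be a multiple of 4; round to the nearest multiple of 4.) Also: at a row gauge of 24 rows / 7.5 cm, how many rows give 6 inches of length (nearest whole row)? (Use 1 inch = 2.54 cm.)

Finished = 8.5 + 2 = 10.5 inches.
10.5 inches × 2.54 = 26.67 cm.
10/5 = 2 sts per cm; 26.67 × 2 = 53.34 sts.
Nearest multiple of 4 → 52.
6 inches = 15.24 cm; × 3.2 = 48.77 → 49 rows.

Cast on 52 stitches; work 49 rows.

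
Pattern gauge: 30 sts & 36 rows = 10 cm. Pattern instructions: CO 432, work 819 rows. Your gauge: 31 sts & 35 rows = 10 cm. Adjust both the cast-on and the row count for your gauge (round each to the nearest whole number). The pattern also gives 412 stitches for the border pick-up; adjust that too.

Cast on 446 stitches; work 796 rows; border pick-up 426 stitches.

Stitches: 432 × 31/30 = 446.40 → 446.
Rows: 819 × 35/36 = 796.25 → 796.
border pick-up: 412 × 31/30 = 425.73 → 426.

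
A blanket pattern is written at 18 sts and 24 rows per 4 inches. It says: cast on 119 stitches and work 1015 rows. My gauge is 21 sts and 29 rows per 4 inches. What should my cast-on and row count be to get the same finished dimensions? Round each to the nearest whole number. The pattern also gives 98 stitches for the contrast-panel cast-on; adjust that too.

Stitches: 119 × 21/18 = 138.83 → 139.
Rows: 1015 × 29/24 = 1226.46 → 1226.
contrast-panel cast-on: 98 × 21/18 = 114.33 → 114.

Cast on 139 stitches; work 1226 rows; contrast-panel cast-on 114 stitches.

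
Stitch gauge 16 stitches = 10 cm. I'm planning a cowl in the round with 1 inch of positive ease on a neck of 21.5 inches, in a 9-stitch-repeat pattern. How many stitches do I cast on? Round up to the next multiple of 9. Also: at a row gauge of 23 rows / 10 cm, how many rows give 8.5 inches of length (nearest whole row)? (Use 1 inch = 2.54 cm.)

Cast on 99 stitches; work 50 rows.

Finished = 21.5 + 1 = 22.5 inches.
22.5 inches × 2.54 = 57.15 cm.
16/10 = 1.6 sts per cm; 57.15 × 1.6 = 91.44 sts.
Next multiple of 9 → 99.
8.5 inches = 21.59 cm; × 2.3 = 49.66 → 50 rows.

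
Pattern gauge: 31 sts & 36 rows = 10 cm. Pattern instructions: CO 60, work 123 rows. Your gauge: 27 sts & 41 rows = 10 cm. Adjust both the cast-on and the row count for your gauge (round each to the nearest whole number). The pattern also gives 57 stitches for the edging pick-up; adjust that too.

Cast on 52 stitches; work 140 rows; edging pick-up 50 stitches.

Stitches: 60 × 27/31 = 52.26 → 52.
Rows: 123 × 41/36 = 140.08 → 140.
edging pick-up: 57 × 27/31 = 49.65 → 50.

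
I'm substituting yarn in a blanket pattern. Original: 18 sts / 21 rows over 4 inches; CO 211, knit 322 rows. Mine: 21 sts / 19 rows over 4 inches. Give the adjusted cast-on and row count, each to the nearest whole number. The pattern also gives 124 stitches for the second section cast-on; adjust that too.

Cast on 246 stitches; work 291 rows; second section cast-on 145 stitches.

Stitches: 211 × 21/18 = 246.17 → 246.
Rows: 322 × 19/21 = 291.33 → 291.
second section cast-on: 124 × 21/18 = 144.67 → 145.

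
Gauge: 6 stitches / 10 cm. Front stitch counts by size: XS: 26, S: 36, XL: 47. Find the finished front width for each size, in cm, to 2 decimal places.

6/10 = 0.6 sts per cm.
XS: 26 / 0.6 = 43.333 → 43.33 cm.
S: 36 / 0.6 = 60.000 → 60.00 cm.
XL: 47 / 0.6 = 78.333 → 78.33 cm.

XS 43.33 cm; S 60.00 cm; XL 78.33 cm.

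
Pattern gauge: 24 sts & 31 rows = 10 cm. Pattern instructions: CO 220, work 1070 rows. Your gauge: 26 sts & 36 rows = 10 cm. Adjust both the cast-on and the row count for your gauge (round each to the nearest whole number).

Stitches: 220 × 26/24 = 238.33 → 238.
Rows: 1070 × 36/31 = 1242.58 → 1243.

Cast on 238 stitches; work 1243 rows.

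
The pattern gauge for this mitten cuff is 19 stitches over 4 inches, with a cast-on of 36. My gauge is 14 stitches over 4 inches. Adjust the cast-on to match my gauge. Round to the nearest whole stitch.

Scale factor = 14 / 19 = 0.737.
36 × 14 / 19 = 26.53 sts.
→ 27 sts.

Cast on 27 stitches.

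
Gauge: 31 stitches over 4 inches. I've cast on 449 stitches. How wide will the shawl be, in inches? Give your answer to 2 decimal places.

57.94 inches.

31 stitches / 4 inch = 7.75 stitches per inch.
449 / 7.75 = 57.935 inches.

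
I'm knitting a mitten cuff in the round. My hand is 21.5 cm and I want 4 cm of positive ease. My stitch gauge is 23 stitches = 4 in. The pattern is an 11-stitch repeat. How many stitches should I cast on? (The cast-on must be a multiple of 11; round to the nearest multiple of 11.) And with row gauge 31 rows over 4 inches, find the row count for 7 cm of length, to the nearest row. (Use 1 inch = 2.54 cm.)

Cast on 55 stitches; work 21 rows.

Finished = 21.5 + 4 = 25.5 cm.
25.5 cm × 1/2.54 = 10.04 inches.
23/4 = 5.75 sts per in; 10.04 × 5.75 = 57.73 sts.
Nearest multiple of 11 → 55.
7 cm = 2.76 inches; × 7.75 = 21.36 → 21 rows.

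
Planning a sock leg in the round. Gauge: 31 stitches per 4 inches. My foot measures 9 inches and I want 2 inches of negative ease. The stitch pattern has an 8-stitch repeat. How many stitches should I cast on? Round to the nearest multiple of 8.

56 stitches.

Finished = 9 − 2 = 7 inches.
31 / 4 = 7.75 sts/in.
7 × 7.75 = 54.25 sts.
Nearest multiple of 8: 56.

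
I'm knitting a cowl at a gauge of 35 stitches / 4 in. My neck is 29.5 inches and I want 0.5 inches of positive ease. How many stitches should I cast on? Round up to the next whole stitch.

263 stitches.

Finished = 29.5 + 0.5 = 30 in.
35 / 4 = 8.75 sts per inch.
30.00 × 8.75 = 262.50 sts.
→ 263 sts.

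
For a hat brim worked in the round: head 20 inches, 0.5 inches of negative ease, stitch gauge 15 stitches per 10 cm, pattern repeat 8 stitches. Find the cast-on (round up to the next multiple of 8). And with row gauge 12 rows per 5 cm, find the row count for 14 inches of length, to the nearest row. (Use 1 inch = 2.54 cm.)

Cast on 80 stitches; work 85 rows.

Finished = 20 − 0.5 = 19.5 inches.
19.5 inches × 2.54 = 49.53 cm.
15/10 = 1.5 sts per cm; 49.53 × 1.5 = 74.30 sts.
Next multiple of 8 → 80.
14 inches = 35.56 cm; × 2.4 = 85.34 → 85 rows.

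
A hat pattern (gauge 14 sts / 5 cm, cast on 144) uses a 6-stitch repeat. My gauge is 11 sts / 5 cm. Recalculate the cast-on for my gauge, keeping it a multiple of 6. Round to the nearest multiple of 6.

114 stitches.

144 × 11 / 14 = 113.14.
Nearest multiple of 6: 114.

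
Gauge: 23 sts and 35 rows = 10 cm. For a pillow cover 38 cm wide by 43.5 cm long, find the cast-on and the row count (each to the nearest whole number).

Stitch gauge = 23/10 = 2.3 sts/cm; 38 × 2.3 = 87.40 → 87 sts.
Row gauge = 35/10 = 3.5 rows/cm; 43.5 × 3.5 = 152.25 → 152 rows.

Cast on 87 stitches and work 152 rows.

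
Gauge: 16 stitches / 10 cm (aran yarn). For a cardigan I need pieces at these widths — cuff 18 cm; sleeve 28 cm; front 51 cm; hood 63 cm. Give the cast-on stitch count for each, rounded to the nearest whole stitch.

Rate = 16/10 = 1.6 sts per cm.
cuff: 18 × 1.6 = 28.80 → 29.
sleeve: 28 × 1.6 = 44.80 → 45.
front: 51 × 1.6 = 81.60 → 82.
hood: 63 × 1.6 = 100.80 → 101.

cuff 29; sleeve 45; front 82; hood 101.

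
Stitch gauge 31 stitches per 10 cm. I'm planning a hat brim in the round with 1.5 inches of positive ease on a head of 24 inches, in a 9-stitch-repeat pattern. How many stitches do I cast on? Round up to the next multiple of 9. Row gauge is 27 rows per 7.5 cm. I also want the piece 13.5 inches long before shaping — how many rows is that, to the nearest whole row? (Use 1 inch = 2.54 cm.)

Finished = 24 + 1.5 = 25.5 inches.
25.5 inches × 2.54 = 64.77 cm.
31/10 = 3.1 sts per cm; 64.77 × 3.1 = 200.79 sts.
Next multiple of 9 → 207.
13.5 inches = 34.29 cm; × 3.6 = 123.44 → 123 rows.

Cast on 207 stitches; work 123 rows.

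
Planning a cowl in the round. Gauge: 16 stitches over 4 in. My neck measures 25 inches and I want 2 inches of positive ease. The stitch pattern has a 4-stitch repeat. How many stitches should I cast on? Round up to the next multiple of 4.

CO 108 sts.

Finished = 25 + 2 = 27 inches.
16 / 4 = 4 sts/in.
27 × 4 = 108.00 sts.
Next multiple of 4: 108.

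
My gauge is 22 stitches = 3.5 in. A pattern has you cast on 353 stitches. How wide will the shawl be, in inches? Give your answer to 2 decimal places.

22 stitches / 3.5 inch = 6.286 stitches per inch.
353 / 6.286 = 56.159 inches.

56.16 inches.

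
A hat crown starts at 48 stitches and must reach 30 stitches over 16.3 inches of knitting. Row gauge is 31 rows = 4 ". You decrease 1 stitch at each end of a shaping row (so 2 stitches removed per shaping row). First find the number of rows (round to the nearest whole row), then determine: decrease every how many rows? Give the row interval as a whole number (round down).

Rows = 16.3 × 7.75 = 126.3 → 126 rows.
Stitches to remove: 18 → 9 shaping rows (at 2 st each).
126 / 9 = 14.00 → every 14 rows.

Decrease every 14th row.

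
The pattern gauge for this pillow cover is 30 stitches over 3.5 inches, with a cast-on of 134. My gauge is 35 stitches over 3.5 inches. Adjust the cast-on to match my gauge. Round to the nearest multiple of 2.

Scale factor = 35 / 30 = 1.167.
134 × 35 / 30 = 156.33 sts.
→ 156 sts.

156 stitches.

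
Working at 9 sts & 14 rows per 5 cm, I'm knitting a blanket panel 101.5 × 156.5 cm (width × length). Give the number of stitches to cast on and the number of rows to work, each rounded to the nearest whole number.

Cast on 183 stitches and work 438 rows.

Stitch gauge = 9/5 = 1.8 sts/cm; 101.5 × 1.8 = 182.70 → 183 sts.
Row gauge = 14/5 = 2.8 rows/cm; 156.5 × 2.8 = 438.20 → 438 rows.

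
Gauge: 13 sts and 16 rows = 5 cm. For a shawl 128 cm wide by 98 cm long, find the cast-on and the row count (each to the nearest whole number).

Cast on 333 stitches and work 314 rows.

Stitch gauge = 13/5 = 2.6 sts/cm; 128 × 2.6 = 332.80 → 333 sts.
Row gauge = 16/5 = 3.2 rows/cm; 98 × 3.2 = 313.60 → 314 rows.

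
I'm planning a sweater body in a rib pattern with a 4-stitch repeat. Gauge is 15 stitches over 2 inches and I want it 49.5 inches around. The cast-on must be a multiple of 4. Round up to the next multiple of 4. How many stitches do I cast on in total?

15 / 2 = 7.5 sts per inch.
49.5 × 7.5 = 371.25 sts.
Next multiple of 4: 372.

CO 372 sts.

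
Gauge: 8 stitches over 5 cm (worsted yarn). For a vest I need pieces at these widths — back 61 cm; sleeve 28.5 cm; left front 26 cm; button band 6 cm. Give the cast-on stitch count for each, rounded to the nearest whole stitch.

back 98; sleeve 46; left front 42; button band 10.

Rate = 8/5 = 1.6 sts per cm.
back: 61 × 1.6 = 97.60 → 98.
sleeve: 28.5 × 1.6 = 45.60 → 46.
left front: 26 × 1.6 = 41.60 → 42.
button band: 6 × 1.6 = 9.60 → 10.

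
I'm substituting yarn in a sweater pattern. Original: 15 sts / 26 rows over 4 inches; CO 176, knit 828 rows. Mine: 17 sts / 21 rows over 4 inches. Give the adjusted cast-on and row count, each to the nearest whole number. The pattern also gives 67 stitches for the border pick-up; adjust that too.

Cast on 199 stitches; work 669 rows; border pick-up 76 stitches.

Stitches: 176 × 17/15 = 199.47 → 199.
Rows: 828 × 21/26 = 668.77 → 669.
border pick-up: 67 × 17/15 = 75.93 → 76.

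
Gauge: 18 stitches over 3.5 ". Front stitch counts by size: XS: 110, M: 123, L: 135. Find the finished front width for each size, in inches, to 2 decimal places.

18/3.5 = 5.143 sts per in.
XS: 110 / 5.143 = 21.389 → 21.39 in.
M: 123 / 5.143 = 23.917 → 23.92 in.
L: 135 / 5.143 = 26.250 → 26.25 in.

XS 21.39 inches; M 23.92 inches; L 26.25 inches.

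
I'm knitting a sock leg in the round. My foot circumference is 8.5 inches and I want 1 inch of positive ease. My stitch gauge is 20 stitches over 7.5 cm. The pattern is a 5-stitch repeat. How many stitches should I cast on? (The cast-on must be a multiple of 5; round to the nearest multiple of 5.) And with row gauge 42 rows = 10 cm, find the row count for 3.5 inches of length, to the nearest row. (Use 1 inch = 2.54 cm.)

Finished = 8.5 + 1 = 9.5 inches.
9.5 inches × 2.54 = 24.13 cm.
20/7.5 = 2.667 sts per cm; 24.13 × 2.667 = 64.35 sts.
Nearest multiple of 5 → 65.
3.5 inches = 8.89 cm; × 4.2 = 37.34 → 37 rows.

Cast on 65 stitches; work 37 rows.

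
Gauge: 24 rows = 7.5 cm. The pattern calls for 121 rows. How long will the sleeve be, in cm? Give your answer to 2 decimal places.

24 rows / 7.5 cm = 3.2 rows per cm.
121 / 3.2 = 37.812 cm.

37.81 cm.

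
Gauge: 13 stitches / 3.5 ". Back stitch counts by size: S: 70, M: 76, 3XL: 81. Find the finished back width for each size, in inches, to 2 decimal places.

13/3.5 = 3.714 sts per in.
S: 70 / 3.714 = 18.846 → 18.85 in.
M: 76 / 3.714 = 20.462 → 20.46 in.
3XL: 81 / 3.714 = 21.808 → 21.81 in.

S 18.85 inches; M 20.46 inches; 3XL 21.81 inches.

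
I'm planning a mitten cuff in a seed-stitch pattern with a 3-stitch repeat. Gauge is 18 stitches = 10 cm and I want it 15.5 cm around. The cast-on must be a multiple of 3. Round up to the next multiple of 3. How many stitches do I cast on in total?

Cast on 30 stitches.

18 / 10 = 1.8 sts per cm.
15.5 × 1.8 = 27.90 sts.
Next multiple of 3: 30.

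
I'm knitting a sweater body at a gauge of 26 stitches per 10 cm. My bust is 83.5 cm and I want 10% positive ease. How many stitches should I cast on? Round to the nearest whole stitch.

Cast on 239 stitches.

Finished = 83.5 × 1.10 = 91.85 cm.
26 / 10 = 2.6 sts per cm.
91.85 × 2.6 = 238.81 sts.
→ 239 sts.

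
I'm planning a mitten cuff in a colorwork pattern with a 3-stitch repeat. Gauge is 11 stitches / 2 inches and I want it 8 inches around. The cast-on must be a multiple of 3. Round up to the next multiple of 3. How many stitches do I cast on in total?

45 stitches.

11 / 2 = 5.5 sts per inch.
8 × 5.5 = 44.00 sts.
Next multiple of 3: 45.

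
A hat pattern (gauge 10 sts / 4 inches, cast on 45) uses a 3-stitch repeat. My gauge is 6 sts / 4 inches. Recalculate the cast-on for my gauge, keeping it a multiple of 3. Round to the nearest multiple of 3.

45 × 6 / 10 = 27.00.
Nearest multiple of 3: 27.

Cast on 27 stitches.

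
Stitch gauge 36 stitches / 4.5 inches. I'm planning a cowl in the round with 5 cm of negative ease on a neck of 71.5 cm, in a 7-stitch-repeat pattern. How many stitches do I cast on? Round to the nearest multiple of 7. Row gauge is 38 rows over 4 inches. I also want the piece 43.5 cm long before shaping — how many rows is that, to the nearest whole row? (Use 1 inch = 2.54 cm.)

Cast on 210 stitches; work 163 rows.

Finished = 71.5 − 5 = 66.5 cm.
66.5 cm × 1/2.54 = 26.18 inches.
36/4.5 = 8 sts per in; 26.18 × 8 = 209.45 sts.
Nearest multiple of 7 → 210.
43.5 cm = 17.13 inches; × 9.5 = 162.70 → 163 rows.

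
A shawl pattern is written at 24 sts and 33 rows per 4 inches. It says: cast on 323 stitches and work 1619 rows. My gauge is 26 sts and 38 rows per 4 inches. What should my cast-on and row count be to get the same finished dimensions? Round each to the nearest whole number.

Cast on 350 stitches; work 1864 rows.

Stitches: 323 × 26/24 = 349.92 → 350.
Rows: 1619 × 38/33 = 1864.30 → 1864.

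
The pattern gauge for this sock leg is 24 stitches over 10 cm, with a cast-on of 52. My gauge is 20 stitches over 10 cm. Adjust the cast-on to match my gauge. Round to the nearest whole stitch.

Cast on 43 stitches.

Scale factor = 20 / 24 = 0.833.
52 × 20 / 24 = 43.33 sts.
→ 43 sts.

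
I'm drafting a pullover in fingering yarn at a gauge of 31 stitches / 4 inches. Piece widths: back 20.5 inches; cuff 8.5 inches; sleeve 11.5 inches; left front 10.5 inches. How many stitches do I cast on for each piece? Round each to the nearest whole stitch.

back 159; cuff 66; sleeve 89; left front 81.

Rate = 31/4 = 7.75 sts per in.
back: 20.5 × 7.75 = 158.88 → 159.
cuff: 8.5 × 7.75 = 65.88 → 66.
sleeve: 11.5 × 7.75 = 89.12 → 89.
left front: 10.5 × 7.75 = 81.38 → 81.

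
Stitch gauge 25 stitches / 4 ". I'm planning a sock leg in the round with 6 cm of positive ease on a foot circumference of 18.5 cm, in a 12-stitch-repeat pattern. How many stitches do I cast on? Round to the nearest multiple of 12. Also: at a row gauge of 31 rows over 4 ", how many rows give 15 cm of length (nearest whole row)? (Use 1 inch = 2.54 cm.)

Finished = 18.5 + 6 = 24.5 cm.
24.5 cm × 1/2.54 = 9.65 inches.
25/4 = 6.25 sts per in; 9.65 × 6.25 = 60.29 sts.
Nearest multiple of 12 → 60.
15 cm = 5.91 inches; × 7.75 = 45.77 → 46 rows.

Cast on 60 stitches; work 46 rows.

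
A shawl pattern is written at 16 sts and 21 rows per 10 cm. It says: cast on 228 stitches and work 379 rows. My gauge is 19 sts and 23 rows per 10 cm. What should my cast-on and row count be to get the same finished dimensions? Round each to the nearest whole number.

Cast on 271 stitches; work 415 rows.

Stitches: 228 × 19/16 = 270.75 → 271.
Rows: 379 × 23/21 = 415.10 → 415.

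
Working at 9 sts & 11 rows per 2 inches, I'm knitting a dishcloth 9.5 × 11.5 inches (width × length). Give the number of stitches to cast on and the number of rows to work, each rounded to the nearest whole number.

Cast on 43 stitches and work 63 rows.

Stitch gauge = 9/2 = 4.5 sts/in; 9.5 × 4.5 = 42.75 → 43 sts.
Row gauge = 11/2 = 5.5 rows/in; 11.5 × 5.5 = 63.25 → 63 rows.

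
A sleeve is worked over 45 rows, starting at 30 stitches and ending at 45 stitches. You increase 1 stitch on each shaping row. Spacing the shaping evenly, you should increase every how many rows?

Increase every 3rd row.

Stitches to add: |45 − 30| = 15.
Shaping rows needed: 15 / 1 = 15.
45 rows / 15 = every 3 rows.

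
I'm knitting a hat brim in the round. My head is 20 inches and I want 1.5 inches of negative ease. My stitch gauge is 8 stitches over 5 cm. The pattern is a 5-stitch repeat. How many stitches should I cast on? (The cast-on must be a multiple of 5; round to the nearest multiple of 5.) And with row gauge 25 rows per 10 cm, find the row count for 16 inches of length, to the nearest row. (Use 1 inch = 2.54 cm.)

Cast on 75 stitches; work 102 rows.

Finished = 20 − 1.5 = 18.5 inches.
18.5 inches × 2.54 = 46.99 cm.
8/5 = 1.6 sts per cm; 46.99 × 1.6 = 75.18 sts.
Nearest multiple of 5 → 75.
16 inches = 40.64 cm; × 2.5 = 101.60 → 102 rows.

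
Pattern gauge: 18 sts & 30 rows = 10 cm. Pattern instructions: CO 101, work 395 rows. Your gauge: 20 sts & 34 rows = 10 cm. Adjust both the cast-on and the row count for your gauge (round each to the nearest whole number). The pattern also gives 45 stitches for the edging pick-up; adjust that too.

Cast on 112 stitches; work 448 rows; edging pick-up 50 stitches.

Stitches: 101 × 20/18 = 112.22 → 112.
Rows: 395 × 34/30 = 447.67 → 448.
edging pick-up: 45 × 20/18 = 50.00 → 50.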